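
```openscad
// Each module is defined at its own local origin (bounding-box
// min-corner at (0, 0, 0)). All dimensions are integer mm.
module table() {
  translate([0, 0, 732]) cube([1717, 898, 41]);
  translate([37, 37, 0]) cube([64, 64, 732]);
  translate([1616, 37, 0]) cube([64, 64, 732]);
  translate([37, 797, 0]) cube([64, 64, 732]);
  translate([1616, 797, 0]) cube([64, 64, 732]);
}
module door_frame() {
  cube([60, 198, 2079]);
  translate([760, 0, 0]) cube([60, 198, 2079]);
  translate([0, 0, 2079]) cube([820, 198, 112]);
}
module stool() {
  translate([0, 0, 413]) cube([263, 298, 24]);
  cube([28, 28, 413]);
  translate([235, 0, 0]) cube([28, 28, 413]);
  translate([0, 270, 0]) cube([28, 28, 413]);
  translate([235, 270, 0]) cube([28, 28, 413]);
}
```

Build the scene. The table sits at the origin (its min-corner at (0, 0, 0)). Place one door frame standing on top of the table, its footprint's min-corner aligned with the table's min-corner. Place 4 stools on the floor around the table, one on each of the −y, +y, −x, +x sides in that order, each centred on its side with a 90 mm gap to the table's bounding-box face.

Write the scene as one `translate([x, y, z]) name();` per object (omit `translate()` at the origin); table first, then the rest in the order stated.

table();
translate([0, 0, 773]) door_frame();
translate([727, -388, 0]) stool();
translate([727, 988, 0]) stool();
translate([-353, 300, 0]) stool();
translate([1807, 300, 0]) stool();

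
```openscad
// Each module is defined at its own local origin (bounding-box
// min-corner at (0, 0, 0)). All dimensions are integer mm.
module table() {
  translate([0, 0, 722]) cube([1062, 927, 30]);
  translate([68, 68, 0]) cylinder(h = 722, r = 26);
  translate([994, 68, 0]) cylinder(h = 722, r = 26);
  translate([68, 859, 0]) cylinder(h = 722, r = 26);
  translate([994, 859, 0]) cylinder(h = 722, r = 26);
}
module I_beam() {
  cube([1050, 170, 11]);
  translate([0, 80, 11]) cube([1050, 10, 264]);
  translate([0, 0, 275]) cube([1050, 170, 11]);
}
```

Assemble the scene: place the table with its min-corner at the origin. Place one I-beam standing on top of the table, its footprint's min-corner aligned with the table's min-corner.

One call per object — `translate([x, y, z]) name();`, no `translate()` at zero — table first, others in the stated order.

table();
translate([0, 0, 752]) I_beam();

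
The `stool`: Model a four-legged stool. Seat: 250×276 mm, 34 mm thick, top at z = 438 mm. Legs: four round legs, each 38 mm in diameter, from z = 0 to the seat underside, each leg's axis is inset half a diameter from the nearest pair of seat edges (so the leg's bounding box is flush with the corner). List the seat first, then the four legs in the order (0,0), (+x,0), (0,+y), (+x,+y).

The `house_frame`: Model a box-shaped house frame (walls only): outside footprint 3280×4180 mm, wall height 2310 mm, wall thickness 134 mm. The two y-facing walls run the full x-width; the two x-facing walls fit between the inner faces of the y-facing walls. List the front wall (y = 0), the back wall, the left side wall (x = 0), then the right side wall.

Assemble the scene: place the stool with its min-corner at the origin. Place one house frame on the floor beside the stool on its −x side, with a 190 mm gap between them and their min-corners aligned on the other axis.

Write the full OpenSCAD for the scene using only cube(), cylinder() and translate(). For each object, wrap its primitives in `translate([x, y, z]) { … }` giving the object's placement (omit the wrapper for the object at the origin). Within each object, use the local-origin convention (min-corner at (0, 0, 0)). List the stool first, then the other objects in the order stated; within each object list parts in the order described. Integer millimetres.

translate([0, 0, 404]) cube([250, 276, 34]);
translate([19, 19, 0]) cylinder(h = 404, r = 19);
translate([231, 19, 0]) cylinder(h = 404, r = 19);
translate([19, 257, 0]) cylinder(h = 404, r = 19);
translate([231, 257, 0]) cylinder(h = 404, r = 19);
translate([-3470, 0, 0]) {
  cube([3280, 134, 2310]);
  translate([0, 4046, 0]) cube([3280, 134, 2310]);
  translate([0, 134, 0]) cube([134, 3912, 2310]);
  translate([3146, 134, 0]) cube([134, 3912, 2310]);
}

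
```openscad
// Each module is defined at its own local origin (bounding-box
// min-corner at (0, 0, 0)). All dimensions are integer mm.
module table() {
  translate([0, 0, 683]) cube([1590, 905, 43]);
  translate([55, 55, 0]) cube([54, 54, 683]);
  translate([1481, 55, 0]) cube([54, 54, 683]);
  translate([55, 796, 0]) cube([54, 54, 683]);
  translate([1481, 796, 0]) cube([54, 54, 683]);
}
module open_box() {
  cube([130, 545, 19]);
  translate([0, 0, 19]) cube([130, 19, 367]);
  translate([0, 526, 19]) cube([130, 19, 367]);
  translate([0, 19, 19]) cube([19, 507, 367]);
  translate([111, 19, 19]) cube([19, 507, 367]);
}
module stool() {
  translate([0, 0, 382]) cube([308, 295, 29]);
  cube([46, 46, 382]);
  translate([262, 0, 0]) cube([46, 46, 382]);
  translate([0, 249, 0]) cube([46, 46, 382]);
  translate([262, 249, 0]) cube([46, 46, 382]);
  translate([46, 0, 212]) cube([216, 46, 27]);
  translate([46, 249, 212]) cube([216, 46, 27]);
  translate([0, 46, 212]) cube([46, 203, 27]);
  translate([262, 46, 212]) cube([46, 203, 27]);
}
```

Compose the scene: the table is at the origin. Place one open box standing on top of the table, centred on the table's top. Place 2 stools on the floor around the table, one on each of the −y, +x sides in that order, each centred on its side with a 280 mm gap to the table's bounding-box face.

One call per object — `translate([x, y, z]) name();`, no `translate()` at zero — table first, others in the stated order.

table();
translate([730, 180, 726]) open_box();
translate([641, -575, 0]) stool();
translate([1870, 305, 0]) stool();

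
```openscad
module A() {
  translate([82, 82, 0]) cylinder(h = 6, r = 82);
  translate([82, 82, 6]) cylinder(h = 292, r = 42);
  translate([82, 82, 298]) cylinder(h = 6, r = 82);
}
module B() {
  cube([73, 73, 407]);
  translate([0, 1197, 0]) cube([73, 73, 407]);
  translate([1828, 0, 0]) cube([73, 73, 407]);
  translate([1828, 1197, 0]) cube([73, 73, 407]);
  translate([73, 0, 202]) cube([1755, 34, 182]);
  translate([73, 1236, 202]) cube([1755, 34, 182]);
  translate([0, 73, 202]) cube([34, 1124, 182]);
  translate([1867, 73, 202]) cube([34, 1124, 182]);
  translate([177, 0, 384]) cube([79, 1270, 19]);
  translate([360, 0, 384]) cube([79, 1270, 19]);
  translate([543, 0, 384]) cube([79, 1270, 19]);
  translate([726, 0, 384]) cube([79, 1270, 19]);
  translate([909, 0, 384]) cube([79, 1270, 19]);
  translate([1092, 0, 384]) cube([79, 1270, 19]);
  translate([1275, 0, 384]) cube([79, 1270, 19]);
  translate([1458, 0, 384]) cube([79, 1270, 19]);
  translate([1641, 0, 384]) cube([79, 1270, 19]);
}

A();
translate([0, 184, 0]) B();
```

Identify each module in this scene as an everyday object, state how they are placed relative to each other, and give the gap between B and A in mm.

The bed frame's nearest face is 20 mm from the spool's +y face.

A is a spool. B is a bed frame. The bed frame is on the floor beside the spool on its +y side. The gap between the bed frame and the spool is 20 mm.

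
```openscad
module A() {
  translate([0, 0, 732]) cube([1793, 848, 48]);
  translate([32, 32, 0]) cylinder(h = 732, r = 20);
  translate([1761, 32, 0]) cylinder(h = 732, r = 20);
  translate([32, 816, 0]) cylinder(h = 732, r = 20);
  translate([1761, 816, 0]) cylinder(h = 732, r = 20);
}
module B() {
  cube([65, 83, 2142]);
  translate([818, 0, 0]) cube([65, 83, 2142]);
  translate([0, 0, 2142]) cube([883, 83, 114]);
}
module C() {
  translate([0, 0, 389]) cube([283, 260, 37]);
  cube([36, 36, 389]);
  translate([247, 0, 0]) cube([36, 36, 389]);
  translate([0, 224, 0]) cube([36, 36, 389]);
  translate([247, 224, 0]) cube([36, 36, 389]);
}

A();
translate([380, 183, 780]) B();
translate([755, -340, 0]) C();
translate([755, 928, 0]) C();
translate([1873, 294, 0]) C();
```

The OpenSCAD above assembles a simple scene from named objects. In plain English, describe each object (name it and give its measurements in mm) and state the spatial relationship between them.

A is a table: top 1793 mm (x) × 848 mm (y), 48 mm thick, upper face at z = 780 mm, on four round legs of 40 mm diameter, each leg's bounding box inset 12 mm from the nearest pair of top edges, running from z = 0 to the bottom of the top.

B is a rectangular door frame: two vertical jambs of 65×83 mm section, 2142 mm tall, with a clear opening 753 mm wide between their inner faces. A header 114 mm tall and 83 mm deep lies on top of the jambs and spans the full outside width.

C is a four-legged stool. The seat is 283×260 mm, 37 mm thick, top at z = 426 mm. It stands on four square legs, each 36×36 mm in cross-section, from z = 0 to the seat underside, each flush with a corner of the seat.

The door frame is on top of the table. Three stools sit around the table at the −y, +y, +x sides.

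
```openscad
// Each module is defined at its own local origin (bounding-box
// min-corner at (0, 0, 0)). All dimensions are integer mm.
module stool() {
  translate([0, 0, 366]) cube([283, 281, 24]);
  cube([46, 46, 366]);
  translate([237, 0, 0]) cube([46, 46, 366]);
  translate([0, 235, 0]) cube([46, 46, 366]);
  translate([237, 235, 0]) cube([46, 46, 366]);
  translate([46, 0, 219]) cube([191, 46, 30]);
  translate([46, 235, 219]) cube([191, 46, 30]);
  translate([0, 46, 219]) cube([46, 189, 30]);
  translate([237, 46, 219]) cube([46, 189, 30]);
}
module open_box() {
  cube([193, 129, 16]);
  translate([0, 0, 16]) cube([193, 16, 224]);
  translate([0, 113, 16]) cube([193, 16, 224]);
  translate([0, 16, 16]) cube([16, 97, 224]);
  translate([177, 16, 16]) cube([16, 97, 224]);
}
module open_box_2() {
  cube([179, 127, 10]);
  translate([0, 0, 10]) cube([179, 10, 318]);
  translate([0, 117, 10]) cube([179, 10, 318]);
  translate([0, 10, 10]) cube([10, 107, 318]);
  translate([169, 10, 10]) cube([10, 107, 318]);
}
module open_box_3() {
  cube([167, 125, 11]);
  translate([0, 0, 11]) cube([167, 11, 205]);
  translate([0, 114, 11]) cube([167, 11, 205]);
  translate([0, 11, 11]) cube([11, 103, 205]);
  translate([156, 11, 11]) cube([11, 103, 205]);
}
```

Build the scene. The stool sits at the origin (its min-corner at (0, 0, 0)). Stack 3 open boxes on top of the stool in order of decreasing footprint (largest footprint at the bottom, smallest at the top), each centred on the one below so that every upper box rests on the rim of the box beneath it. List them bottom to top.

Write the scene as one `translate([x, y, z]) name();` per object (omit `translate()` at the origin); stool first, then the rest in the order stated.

stool();
translate([45, 76, 390]) open_box();
translate([52, 77, 630]) open_box_2();
translate([58, 78, 958]) open_box_3();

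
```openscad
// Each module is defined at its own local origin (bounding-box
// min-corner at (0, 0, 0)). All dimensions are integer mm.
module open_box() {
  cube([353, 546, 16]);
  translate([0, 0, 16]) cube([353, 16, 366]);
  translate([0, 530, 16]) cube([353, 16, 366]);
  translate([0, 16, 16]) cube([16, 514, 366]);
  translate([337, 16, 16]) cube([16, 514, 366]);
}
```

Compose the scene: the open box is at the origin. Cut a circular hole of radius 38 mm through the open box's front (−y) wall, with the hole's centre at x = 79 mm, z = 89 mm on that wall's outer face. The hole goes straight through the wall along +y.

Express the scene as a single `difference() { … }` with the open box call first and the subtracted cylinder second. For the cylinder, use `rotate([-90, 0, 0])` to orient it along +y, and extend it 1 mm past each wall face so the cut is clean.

difference() {
  open_box();
  translate([79, -1, 89]) rotate([-90, 0, 0]) cylinder(h = 18, r = 38);
}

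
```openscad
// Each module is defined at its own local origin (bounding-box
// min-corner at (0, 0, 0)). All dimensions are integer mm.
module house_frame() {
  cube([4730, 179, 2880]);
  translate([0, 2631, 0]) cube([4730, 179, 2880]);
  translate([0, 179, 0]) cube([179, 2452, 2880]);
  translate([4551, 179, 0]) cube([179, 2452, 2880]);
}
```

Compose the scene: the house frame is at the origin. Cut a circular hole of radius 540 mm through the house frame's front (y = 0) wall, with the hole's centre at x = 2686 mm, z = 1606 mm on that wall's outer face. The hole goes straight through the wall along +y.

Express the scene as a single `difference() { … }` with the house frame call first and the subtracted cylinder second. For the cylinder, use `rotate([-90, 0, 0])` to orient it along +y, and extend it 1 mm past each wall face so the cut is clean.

difference() {
  house_frame();
  translate([2686, -1, 1606]) rotate([-90, 0, 0]) cylinder(h = 181, r = 540);
}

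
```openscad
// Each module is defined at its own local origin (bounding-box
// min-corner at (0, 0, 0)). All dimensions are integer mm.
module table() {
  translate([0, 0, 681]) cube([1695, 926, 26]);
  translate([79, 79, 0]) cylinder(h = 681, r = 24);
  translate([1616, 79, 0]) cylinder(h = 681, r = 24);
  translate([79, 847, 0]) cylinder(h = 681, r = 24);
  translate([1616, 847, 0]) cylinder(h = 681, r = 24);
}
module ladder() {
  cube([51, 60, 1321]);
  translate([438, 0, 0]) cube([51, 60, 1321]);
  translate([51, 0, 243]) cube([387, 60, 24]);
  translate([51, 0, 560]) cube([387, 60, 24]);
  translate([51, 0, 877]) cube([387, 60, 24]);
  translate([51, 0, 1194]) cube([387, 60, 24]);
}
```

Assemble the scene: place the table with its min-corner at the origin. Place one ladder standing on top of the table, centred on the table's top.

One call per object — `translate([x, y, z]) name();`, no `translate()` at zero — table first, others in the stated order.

table();
translate([603, 433, 707]) ladder();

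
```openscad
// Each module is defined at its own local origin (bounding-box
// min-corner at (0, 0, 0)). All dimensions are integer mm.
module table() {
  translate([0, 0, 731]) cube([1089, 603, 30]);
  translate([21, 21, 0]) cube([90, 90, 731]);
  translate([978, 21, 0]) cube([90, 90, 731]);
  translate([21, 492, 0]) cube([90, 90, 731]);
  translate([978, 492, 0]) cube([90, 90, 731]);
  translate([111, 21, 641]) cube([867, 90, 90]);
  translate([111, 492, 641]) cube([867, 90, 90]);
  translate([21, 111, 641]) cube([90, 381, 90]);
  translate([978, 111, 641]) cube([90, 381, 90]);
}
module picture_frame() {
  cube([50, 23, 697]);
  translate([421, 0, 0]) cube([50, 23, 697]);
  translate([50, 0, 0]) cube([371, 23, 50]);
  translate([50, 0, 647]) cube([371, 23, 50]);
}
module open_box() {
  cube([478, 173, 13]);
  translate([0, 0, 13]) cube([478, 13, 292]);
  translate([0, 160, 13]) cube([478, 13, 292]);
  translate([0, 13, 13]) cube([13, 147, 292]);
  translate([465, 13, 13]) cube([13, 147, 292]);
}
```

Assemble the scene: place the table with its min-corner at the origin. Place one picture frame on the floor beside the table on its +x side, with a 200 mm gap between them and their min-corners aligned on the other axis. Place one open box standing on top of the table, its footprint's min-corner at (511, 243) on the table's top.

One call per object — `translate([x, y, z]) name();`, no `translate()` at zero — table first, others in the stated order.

table();
translate([1289, 0, 0]) picture_frame();
translate([511, 243, 761]) open_box();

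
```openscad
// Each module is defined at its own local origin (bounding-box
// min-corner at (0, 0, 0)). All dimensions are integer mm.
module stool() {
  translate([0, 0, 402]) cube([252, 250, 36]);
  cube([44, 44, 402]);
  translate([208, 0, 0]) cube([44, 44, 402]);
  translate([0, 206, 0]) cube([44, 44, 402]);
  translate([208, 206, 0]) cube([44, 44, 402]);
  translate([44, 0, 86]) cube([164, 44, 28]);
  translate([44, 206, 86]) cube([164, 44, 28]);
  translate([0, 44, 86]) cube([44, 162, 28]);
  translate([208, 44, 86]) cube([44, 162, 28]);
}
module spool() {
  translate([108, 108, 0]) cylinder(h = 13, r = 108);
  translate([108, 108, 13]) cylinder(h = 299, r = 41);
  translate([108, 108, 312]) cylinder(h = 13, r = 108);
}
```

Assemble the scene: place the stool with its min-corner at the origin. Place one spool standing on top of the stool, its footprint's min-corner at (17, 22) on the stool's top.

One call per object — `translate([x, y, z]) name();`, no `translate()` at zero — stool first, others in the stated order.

stool();
translate([17, 22, 438]) spool();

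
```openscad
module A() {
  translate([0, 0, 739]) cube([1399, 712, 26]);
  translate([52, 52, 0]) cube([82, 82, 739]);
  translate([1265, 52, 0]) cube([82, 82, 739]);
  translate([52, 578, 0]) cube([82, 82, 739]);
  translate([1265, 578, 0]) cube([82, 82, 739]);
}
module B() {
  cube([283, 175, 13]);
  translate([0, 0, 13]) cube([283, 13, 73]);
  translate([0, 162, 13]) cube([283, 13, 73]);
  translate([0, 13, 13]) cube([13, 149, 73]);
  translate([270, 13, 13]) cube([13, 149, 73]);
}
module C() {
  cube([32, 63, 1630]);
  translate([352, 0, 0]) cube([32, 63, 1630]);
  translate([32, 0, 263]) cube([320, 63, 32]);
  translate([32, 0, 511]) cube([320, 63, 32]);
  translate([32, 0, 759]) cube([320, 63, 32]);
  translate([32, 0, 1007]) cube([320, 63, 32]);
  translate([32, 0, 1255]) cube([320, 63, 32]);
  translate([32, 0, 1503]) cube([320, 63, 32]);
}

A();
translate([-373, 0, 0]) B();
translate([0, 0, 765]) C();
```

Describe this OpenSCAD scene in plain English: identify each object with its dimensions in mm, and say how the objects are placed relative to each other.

A is a table: top 1399 mm (x) × 712 mm (y), 26 mm thick, upper face at z = 765 mm, on four 82×82 mm square legs, each inset 52 mm from the nearest pair of top edges, running from z = 0 to the bottom of the top.

B is an open storage box with external size 283×175×86 mm and wall thickness 13 mm (the base is also 13 mm thick). The base covers the whole footprint; the four walls stand on the base, with the y-facing walls full-width and the x-facing walls fitting between their inner faces.

C is a wooden ladder with two side rails of 32×63 mm section and 1630 mm height, set 384 mm apart overall. Between them run 6 rectangular rungs (63 mm deep, 32 mm thick), front faces flush with the rails' −y face. The bottom of the first rung is 263 mm above the floor and each subsequent rung is 248 mm higher than the one below.

The open box is on the floor beside the table on its −x side. The ladder is on top of the table.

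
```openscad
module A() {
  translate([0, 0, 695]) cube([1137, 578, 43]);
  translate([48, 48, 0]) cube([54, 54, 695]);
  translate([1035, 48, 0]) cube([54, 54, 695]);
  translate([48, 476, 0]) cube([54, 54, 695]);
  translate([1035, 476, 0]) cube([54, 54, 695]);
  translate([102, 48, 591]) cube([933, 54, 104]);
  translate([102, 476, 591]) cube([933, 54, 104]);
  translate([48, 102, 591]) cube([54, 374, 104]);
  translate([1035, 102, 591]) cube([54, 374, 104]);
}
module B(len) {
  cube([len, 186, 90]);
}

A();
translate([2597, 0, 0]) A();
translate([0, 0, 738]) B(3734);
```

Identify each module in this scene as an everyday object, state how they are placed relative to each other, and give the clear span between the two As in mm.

A is a table. B is a beam. A beam spans the tops of two tables. The clear span between the two tables is 1460 mm.

Second table starts at x = 2597; first ends at x = 1137; clear span = 2597 − 1137 = 1460 mm.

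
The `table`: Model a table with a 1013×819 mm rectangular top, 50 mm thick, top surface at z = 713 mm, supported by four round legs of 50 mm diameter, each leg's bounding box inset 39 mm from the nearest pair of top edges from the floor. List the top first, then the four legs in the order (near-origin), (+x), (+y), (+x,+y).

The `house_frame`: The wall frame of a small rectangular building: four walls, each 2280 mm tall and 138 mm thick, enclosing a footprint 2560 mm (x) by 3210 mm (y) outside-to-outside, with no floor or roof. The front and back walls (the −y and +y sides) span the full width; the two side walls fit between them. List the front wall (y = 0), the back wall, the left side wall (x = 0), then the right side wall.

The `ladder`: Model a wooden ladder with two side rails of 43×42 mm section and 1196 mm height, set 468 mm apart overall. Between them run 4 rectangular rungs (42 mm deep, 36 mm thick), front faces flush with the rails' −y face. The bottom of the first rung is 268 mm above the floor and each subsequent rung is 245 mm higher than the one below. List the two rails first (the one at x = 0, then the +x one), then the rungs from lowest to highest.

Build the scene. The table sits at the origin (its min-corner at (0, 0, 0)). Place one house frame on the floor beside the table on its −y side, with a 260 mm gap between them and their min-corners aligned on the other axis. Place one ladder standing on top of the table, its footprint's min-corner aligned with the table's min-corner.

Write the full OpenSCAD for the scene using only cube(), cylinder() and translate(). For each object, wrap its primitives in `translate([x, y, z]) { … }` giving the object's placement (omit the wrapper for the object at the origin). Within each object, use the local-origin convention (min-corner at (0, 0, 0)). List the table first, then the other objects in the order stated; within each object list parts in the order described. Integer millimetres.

translate([0, 0, 663]) cube([1013, 819, 50]);
translate([64, 64, 0]) cylinder(h = 663, r = 25);
translate([949, 64, 0]) cylinder(h = 663, r = 25);
translate([64, 755, 0]) cylinder(h = 663, r = 25);
translate([949, 755, 0]) cylinder(h = 663, r = 25);
translate([0, -3470, 0]) {
  cube([2560, 138, 2280]);
  translate([0, 3072, 0]) cube([2560, 138, 2280]);
  translate([0, 138, 0]) cube([138, 2934, 2280]);
  translate([2422, 138, 0]) cube([138, 2934, 2280]);
}
translate([0, 0, 713]) {
  cube([43, 42, 1196]);
  translate([425, 0, 0]) cube([43, 42, 1196]);
  translate([43, 0, 268]) cube([382, 42, 36]);
  translate([43, 0, 513]) cube([382, 42, 36]);
  translate([43, 0, 758]) cube([382, 42, 36]);
  translate([43, 0, 1003]) cube([382, 42, 36]);
}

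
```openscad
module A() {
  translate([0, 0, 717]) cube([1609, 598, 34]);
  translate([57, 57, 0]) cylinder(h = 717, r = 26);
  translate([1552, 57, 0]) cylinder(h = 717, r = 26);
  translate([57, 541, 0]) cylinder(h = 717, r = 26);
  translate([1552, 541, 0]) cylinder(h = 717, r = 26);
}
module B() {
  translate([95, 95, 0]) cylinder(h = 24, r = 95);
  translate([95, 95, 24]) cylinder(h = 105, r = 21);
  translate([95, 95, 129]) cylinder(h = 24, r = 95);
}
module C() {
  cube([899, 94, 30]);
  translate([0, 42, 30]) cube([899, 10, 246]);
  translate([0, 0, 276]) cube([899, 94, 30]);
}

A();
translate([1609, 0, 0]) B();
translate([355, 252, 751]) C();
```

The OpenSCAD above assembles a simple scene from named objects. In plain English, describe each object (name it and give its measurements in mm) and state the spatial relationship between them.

A is a table with a 1609×598 mm rectangular top, 34 mm thick, top surface at z = 751 mm, supported by four round legs of 52 mm diameter, each leg's bounding box inset 31 mm from the nearest pair of top edges, running from the floor.

B is a spool: two coaxial disc flanges of radius 95 mm and thickness 24 mm, joined by a core cylinder of radius 21 mm and height 105 mm. The lower flange rests on z = 0 and the three cylinders share a vertical axis.

C is an I-beam lying along x, 899 mm long. Overall section height 306 mm. Two flanges 94 mm wide (y) and 30 mm thick, one on the floor and one at the top; a web 10 mm thick runs between them, centred on the flange width.

The spool is against the table's +x side, with their −y faces flush. The I-beam is on top of the table, centred.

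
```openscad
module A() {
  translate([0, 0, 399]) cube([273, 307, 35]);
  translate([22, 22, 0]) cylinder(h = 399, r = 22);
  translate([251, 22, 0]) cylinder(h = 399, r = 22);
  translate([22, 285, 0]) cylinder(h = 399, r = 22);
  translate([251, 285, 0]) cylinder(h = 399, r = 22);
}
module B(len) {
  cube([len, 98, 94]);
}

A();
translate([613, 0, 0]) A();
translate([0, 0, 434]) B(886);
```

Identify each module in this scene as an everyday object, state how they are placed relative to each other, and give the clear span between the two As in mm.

Second stool starts at x = 613; first ends at x = 273; clear span = 613 − 273 = 340 mm.

A is a stool. B is a beam. A beam spans the tops of two stools. The clear span between the two stools is 340 mm.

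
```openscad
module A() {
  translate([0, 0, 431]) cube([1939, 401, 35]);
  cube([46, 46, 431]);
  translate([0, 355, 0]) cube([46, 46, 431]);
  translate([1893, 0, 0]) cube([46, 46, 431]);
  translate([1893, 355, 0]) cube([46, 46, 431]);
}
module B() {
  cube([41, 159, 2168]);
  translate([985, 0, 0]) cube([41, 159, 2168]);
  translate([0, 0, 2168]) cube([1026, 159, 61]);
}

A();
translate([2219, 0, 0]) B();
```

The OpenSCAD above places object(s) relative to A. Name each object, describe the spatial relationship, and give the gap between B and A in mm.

The door frame's nearest face is 280 mm from the bench's +x face.

A is a bench. B is a door frame. The door frame is on the floor beside the bench on its +x side. The gap between the door frame and the bench is 280 mm.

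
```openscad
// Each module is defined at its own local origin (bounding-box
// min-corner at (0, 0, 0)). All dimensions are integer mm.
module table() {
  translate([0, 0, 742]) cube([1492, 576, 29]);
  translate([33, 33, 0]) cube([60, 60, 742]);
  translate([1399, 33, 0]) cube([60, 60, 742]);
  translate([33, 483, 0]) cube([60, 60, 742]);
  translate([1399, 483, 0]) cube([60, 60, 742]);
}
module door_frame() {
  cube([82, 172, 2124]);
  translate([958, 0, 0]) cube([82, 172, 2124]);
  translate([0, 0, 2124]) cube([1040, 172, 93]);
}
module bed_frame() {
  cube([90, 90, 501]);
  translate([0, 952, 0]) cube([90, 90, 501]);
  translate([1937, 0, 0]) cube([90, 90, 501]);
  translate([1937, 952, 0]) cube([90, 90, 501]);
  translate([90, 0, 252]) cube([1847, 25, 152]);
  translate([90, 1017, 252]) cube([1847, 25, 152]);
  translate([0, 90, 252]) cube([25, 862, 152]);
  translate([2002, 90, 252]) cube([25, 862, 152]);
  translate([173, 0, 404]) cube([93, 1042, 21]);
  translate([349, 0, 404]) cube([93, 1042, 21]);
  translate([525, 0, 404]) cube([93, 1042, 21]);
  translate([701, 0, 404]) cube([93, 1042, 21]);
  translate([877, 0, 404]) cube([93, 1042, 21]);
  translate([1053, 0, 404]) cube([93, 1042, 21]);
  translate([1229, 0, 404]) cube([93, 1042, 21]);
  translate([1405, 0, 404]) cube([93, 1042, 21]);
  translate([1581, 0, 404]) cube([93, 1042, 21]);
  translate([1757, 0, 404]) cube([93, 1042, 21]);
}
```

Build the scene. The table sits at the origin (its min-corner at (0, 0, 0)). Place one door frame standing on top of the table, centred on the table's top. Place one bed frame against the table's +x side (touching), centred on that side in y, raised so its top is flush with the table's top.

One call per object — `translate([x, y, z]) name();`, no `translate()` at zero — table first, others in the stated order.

table();
translate([226, 202, 771]) door_frame();
translate([1492, -233, 270]) bed_frame();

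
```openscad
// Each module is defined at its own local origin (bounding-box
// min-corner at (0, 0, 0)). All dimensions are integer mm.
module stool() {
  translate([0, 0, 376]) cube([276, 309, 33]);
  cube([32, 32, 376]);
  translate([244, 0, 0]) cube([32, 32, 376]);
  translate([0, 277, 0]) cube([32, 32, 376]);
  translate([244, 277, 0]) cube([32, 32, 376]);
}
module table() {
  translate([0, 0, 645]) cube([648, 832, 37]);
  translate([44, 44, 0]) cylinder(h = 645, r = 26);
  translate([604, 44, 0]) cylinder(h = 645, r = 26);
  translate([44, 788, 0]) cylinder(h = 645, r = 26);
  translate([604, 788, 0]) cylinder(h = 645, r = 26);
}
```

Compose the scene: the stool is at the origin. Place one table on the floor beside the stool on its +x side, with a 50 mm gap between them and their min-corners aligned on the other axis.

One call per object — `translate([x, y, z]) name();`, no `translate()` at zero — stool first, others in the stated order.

stool();
translate([326, 0, 0]) table();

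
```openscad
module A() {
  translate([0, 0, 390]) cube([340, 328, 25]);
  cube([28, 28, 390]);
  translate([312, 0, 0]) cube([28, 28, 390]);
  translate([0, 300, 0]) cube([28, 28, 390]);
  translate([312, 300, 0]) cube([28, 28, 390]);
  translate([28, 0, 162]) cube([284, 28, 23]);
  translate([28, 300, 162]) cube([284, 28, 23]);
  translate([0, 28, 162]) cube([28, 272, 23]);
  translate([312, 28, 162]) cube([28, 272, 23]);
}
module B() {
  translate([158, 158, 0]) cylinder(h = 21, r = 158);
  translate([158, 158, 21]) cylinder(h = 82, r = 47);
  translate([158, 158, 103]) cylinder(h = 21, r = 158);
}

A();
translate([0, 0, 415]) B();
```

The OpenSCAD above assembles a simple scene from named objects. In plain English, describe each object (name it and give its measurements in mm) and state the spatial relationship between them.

A is a four-legged stool. The seat is 340×328 mm, 25 mm thick, top at z = 415 mm. It stands on four square legs, each 28×28 mm in cross-section, from z = 0 to the seat underside, each flush with a corner of the seat. Four stretchers, 28 mm wide and 23 mm tall, connect adjacent legs with their undersides at z = 162 mm, each running between the inner faces of the legs it joins and aligned with the legs' outer faces on the other axis.

B is a spool: two coaxial disc flanges of radius 158 mm and thickness 21 mm, joined by a core cylinder of radius 47 mm and height 82 mm. The lower flange rests on z = 0 and the three cylinders share a vertical axis.

The spool is on top of the stool.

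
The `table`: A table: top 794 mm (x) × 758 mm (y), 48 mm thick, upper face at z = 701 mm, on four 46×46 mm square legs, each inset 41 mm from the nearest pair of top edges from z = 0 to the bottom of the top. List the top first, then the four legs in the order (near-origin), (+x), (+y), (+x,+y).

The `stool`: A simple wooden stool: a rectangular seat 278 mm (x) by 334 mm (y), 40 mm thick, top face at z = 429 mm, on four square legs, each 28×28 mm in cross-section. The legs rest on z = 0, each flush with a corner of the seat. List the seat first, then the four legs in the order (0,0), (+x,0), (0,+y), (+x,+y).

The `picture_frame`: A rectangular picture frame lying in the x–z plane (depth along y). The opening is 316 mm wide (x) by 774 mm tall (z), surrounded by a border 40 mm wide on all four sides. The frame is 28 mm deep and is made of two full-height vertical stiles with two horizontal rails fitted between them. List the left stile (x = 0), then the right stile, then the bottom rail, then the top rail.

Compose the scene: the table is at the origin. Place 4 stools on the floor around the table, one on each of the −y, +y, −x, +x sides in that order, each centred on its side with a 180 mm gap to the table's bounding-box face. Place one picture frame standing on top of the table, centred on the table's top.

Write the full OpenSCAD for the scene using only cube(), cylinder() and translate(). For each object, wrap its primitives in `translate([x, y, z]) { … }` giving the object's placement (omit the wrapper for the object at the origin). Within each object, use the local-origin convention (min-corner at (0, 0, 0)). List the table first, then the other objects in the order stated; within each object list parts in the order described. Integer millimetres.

translate([0, 0, 653]) cube([794, 758, 48]);
translate([41, 41, 0]) cube([46, 46, 653]);
translate([707, 41, 0]) cube([46, 46, 653]);
translate([41, 671, 0]) cube([46, 46, 653]);
translate([707, 671, 0]) cube([46, 46, 653]);
translate([258, -514, 0]) {
  translate([0, 0, 389]) cube([278, 334, 40]);
  cube([28, 28, 389]);
  translate([250, 0, 0]) cube([28, 28, 389]);
  translate([0, 306, 0]) cube([28, 28, 389]);
  translate([250, 306, 0]) cube([28, 28, 389]);
}
translate([258, 938, 0]) {
  translate([0, 0, 389]) cube([278, 334, 40]);
  cube([28, 28, 389]);
  translate([250, 0, 0]) cube([28, 28, 389]);
  translate([0, 306, 0]) cube([28, 28, 389]);
  translate([250, 306, 0]) cube([28, 28, 389]);
}
translate([-458, 212, 0]) {
  translate([0, 0, 389]) cube([278, 334, 40]);
  cube([28, 28, 389]);
  translate([250, 0, 0]) cube([28, 28, 389]);
  translate([0, 306, 0]) cube([28, 28, 389]);
  translate([250, 306, 0]) cube([28, 28, 389]);
}
translate([974, 212, 0]) {
  translate([0, 0, 389]) cube([278, 334, 40]);
  cube([28, 28, 389]);
  translate([250, 0, 0]) cube([28, 28, 389]);
  translate([0, 306, 0]) cube([28, 28, 389]);
  translate([250, 306, 0]) cube([28, 28, 389]);
}
translate([199, 365, 701]) {
  cube([40, 28, 854]);
  translate([356, 0, 0]) cube([40, 28, 854]);
  translate([40, 0, 0]) cube([316, 28, 40]);
  translate([40, 0, 814]) cube([316, 28, 40]);
}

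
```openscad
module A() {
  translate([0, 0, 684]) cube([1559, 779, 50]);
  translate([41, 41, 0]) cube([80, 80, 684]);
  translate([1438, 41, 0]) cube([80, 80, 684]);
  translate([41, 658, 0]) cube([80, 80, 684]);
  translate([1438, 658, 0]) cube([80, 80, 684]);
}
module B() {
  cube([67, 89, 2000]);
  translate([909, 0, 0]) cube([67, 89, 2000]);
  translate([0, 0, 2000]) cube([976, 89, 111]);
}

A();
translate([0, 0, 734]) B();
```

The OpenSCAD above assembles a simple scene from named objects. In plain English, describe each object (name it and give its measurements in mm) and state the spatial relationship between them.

A is a rectangular dining table. The top is 1559×779×50 mm with its upper surface at z = 734 mm. It stands on four 80×80 mm square legs, each inset 41 mm from the nearest pair of top edges, running from the floor to the underside of the top.

B is a rectangular door frame: two vertical jambs of 67×89 mm section, 2000 mm tall, with a clear opening 842 mm wide between their inner faces. A header 111 mm tall and 89 mm deep lies on top of the jambs and spans the full outside width.

The door frame is on top of the table.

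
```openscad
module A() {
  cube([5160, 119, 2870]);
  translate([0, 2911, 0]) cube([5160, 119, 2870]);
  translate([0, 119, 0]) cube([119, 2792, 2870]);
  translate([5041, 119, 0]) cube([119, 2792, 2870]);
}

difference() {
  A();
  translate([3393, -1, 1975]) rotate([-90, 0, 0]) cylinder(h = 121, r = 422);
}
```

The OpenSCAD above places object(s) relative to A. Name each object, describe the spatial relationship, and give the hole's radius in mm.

The subtracted cylinder has r = 422 mm.

A is a house frame. The house frame has a circular hole through its front wall. The hole's radius is 422 mm.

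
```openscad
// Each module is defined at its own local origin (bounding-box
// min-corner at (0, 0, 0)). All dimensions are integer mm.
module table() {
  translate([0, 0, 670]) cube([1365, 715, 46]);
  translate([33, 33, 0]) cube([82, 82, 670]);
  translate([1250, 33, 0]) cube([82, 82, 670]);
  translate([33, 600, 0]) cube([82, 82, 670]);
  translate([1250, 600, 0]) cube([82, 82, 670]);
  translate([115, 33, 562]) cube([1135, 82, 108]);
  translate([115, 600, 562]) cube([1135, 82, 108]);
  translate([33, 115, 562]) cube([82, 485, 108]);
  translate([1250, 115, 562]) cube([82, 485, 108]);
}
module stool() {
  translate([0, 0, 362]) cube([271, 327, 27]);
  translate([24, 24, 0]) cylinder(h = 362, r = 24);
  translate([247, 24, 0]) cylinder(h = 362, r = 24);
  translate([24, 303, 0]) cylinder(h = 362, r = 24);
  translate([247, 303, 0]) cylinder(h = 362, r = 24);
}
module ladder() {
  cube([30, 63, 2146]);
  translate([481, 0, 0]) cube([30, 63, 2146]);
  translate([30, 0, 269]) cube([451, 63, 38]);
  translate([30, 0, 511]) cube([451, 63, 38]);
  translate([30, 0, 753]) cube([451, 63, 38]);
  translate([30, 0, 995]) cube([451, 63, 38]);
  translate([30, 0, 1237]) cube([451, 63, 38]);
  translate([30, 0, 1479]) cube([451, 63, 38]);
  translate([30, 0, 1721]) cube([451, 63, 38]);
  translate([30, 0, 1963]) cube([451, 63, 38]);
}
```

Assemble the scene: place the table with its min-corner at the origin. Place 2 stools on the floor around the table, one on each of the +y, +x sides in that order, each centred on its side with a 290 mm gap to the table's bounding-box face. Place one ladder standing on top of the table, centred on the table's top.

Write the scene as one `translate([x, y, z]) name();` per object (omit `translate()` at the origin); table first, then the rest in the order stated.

table();
translate([547, 1005, 0]) stool();
translate([1655, 194, 0]) stool();
translate([427, 326, 716]) ladder();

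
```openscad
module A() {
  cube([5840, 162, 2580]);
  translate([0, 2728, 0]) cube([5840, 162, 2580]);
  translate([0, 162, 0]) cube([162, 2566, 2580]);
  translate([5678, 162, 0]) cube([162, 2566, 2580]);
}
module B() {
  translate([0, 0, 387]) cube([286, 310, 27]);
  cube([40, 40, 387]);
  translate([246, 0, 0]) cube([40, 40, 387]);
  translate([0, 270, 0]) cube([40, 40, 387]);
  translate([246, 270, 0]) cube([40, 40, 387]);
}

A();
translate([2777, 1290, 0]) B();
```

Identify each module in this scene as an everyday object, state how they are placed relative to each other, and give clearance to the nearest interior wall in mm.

A is a house frame. B is a stool. The stool sits inside the house frame, centred. The clearance to the nearest interior wall is 1128 mm.

Clearances: x = 2615, y = 1128; minimum 1128 mm.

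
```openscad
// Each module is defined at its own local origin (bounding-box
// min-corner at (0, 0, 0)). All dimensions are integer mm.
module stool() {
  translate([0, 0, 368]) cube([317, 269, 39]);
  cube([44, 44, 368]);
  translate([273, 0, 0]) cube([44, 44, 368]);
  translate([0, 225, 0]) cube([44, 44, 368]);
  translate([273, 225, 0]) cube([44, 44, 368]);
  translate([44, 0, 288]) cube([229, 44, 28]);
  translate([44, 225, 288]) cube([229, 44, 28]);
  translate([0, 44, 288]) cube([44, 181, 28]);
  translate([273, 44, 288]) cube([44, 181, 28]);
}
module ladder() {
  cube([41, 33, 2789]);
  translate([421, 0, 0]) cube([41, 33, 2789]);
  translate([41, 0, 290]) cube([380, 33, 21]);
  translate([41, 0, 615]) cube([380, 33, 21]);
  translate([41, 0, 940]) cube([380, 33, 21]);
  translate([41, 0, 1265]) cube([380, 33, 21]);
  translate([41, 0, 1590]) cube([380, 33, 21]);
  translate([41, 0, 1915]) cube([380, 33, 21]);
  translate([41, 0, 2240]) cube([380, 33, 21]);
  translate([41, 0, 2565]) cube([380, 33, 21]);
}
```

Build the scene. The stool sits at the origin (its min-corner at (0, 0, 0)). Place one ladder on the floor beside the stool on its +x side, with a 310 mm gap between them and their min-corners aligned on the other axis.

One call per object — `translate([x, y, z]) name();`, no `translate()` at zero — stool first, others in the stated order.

stool();
translate([627, 0, 0]) ladder();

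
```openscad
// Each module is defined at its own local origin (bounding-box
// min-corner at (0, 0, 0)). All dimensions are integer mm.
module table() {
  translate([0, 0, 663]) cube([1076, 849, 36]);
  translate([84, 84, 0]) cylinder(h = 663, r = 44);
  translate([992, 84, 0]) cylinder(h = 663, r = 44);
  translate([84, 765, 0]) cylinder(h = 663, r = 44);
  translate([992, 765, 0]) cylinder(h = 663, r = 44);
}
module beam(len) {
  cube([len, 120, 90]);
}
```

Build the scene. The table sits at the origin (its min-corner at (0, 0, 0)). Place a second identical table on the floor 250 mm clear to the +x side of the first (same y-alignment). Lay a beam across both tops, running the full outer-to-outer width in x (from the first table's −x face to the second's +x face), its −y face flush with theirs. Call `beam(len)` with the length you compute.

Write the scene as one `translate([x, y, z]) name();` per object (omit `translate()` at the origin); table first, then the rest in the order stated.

table();
translate([1326, 0, 0]) table();
translate([0, 0, 699]) beam(2402);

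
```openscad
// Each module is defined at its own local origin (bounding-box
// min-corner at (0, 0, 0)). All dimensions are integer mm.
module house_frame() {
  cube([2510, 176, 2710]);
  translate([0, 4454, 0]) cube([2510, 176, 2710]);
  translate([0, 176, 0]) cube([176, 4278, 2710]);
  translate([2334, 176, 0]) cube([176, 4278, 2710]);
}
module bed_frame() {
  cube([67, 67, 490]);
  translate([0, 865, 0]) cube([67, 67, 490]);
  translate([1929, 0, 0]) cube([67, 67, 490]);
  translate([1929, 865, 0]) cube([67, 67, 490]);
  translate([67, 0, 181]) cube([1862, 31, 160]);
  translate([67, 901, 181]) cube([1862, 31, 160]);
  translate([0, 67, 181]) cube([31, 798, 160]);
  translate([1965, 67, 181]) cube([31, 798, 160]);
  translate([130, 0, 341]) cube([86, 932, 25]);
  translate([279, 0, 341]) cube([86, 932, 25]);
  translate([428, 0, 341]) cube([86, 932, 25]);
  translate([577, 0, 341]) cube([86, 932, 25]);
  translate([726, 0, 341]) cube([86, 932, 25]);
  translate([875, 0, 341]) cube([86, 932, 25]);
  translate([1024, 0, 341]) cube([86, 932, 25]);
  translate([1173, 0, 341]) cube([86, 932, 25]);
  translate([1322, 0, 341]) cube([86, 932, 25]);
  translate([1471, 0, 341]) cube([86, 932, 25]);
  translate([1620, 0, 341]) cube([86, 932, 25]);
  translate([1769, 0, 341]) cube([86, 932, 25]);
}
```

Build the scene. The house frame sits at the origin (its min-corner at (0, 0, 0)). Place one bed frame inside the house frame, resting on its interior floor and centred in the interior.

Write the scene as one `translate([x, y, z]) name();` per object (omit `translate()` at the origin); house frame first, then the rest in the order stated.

house_frame();
translate([257, 1849, 0]) bed_frame();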